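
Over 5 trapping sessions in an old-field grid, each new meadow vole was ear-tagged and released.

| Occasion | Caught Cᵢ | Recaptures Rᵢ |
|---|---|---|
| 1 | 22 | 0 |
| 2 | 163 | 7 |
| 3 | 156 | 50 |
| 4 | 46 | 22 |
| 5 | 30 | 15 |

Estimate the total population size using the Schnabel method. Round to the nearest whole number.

N ≈ 571

Marked at large before each occasion: Mᵢ = Σⱼ<ᵢ (Cⱼ − Rⱼ) → M1=0, M2=22, M3=178, M4=284, M5=308
Σ MᵢCᵢ = 0·22 + 22·163 + 178·156 + 284·46 + 308·30 = 0 + 3586 + 27768 + 13064 + 9240 = 53658
Σ Rᵢ = 0 + 7 + 50 + 22 + 15 = 94
N̂ = 53658 / 94 ≈ 570.8 → 571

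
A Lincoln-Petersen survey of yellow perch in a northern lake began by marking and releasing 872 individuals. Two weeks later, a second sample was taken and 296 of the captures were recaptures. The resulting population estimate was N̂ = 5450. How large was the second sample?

From N = M·C/R: C = N·R / M = 5450·296 / 872 = 1613200 / 872 = 1850.

C = 1850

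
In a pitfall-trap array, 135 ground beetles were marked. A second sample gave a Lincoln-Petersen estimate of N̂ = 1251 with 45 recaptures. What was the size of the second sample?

C = 417

From N = M·C/R: C = N·R / M = 1251·45 / 135 = 56295 / 135 = 417.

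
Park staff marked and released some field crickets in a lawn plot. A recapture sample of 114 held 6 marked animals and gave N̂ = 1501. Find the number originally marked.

From N = M·C/R: M = N·R / C = 1501·6 / 114 = 9006 / 114 = 79.

M = 79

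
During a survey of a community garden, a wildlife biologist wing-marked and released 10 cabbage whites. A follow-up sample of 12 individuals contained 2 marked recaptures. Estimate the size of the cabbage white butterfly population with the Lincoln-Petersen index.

N = 60

The marked fraction in the recapture sample should equal the marked fraction in the population: 2/12 = 10/N.
N = (10 × 12) / 2 = 120 / 2 = 60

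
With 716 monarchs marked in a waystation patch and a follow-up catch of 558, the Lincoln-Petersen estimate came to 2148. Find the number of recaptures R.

R = 186

From N = M·C/R: R = M·C / N = 716·558 / 2148 = 399528 / 2148 = 186.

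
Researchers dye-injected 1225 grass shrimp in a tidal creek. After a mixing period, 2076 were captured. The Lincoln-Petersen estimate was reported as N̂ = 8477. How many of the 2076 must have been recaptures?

R = 300

From N = M·C/R: R = M·C / N = 1225·2076 / 8477 = 2543100 / 8477 = 300.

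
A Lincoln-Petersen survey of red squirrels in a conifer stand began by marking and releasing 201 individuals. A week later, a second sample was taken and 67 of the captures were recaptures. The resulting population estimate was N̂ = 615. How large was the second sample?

From N = M·C/R: C = N·R / M = 615·67 / 201 = 41205 / 201 = 205.

C = 205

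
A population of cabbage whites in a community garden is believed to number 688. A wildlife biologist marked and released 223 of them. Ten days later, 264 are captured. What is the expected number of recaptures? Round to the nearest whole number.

expected recaptures ≈ 86

Expected recaptures E[R] = M·C / N.
E[R] = 223 × 264 / 688 = 58872 / 688 ≈ 85.6 → 86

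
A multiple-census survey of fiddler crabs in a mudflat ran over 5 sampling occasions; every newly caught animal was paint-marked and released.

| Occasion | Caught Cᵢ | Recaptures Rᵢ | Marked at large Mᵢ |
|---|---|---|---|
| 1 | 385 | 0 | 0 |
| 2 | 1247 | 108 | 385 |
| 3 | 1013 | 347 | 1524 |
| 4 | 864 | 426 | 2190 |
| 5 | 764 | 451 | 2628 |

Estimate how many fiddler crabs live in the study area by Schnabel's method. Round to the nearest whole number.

Σ MᵢCᵢ = 0·385 + 385·1247 + 1524·1013 + 2190·864 + 2628·764 = 0 + 480095 + 1543812 + 1892160 + 2007792 = 5923859
Σ Rᵢ = 0 + 108 + 347 + 426 + 451 = 1332
N̂ = 5923859 / 1332 ≈ 4447.3 → 4447

N ≈ 4447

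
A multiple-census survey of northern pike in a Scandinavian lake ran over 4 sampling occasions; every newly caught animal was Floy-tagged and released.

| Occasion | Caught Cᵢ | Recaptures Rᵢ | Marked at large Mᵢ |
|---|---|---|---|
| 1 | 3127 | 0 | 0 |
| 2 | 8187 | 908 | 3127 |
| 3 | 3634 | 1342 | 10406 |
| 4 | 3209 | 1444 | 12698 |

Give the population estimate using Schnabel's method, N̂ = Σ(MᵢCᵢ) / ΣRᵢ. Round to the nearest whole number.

N ≈ 28,198

Σ MᵢCᵢ = 0·3127 + 3127·8187 + 10406·3634 + 12698·3209 = 0 + 25600749 + 37815404 + 40747882 = 104164035
Σ Rᵢ = 0 + 908 + 1342 + 1444 = 3694
N̂ = 104164035 / 3694 ≈ 28198.2 → 28198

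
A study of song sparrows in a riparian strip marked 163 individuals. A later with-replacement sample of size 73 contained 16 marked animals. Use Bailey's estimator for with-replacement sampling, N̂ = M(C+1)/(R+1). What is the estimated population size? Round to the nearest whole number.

N̂ = 163·(73+1)/(16+1) = 163·74/17 = 12062/17 ≈ 709.5 → 710

N ≈ 710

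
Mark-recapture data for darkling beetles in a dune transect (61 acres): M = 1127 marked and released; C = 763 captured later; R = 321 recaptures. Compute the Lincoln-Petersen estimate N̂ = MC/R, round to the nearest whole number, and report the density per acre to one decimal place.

density ≈ 43.9 darkling beetles per acre

N̂ = 1127·763/321 = 859901/321 ≈ 2678.8 → 2679
Density = N̂ / area = 2679 / 61 ≈ 43.92 → 43.9 per acre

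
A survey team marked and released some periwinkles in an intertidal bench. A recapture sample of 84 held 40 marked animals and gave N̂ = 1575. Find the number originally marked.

M = 750

From N = M·C/R: M = N·R / C = 1575·40 / 84 = 63000 / 84 = 750.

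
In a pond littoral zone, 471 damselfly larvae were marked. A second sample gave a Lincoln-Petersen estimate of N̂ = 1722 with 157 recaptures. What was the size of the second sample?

From N = M·C/R: C = N·R / M = 1722·157 / 471 = 270354 / 471 = 574.

C = 574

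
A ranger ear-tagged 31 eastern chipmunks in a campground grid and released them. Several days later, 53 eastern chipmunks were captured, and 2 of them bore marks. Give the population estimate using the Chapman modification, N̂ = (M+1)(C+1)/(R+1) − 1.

N̂ = (31+1)(53+1)/(2+1) − 1 = 32·54/3 − 1
= 1728/3 − 1 = 576 − 1 = 575

N = 575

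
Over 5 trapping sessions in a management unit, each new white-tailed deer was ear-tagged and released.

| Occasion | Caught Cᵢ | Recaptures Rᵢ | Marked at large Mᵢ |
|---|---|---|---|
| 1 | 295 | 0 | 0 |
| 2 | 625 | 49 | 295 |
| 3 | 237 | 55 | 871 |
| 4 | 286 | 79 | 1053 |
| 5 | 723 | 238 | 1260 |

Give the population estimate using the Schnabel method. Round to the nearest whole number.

N ≈ 3807

Σ MᵢCᵢ = 0·295 + 295·625 + 871·237 + 1053·286 + 1260·723 = 0 + 184375 + 206427 + 301158 + 910980 = 1602940
Σ Rᵢ = 0 + 49 + 55 + 79 + 238 = 421
N̂ = 1602940 / 421 ≈ 3807.46 → 3807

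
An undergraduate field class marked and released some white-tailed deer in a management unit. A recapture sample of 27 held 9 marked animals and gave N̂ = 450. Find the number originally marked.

M = 150

From N = M·C/R: M = N·R / C = 450·9 / 27 = 4050 / 27 = 150.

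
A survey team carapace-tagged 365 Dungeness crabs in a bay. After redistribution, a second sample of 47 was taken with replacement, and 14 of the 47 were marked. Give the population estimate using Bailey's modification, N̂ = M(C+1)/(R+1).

N̂ = 365·(47+1)/(14+1) = 365·48/15 = 17520/15 = 1168

N = 1168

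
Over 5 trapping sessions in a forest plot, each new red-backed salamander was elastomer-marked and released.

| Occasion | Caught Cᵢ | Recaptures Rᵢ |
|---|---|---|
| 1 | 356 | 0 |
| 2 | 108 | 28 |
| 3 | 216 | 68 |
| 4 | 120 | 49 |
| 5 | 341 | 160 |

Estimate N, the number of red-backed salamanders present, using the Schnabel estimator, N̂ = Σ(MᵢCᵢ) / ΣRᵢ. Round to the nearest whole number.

Marked at large before each occasion: Mᵢ = Σⱼ<ᵢ (Cⱼ − Rⱼ) → M1=0, M2=356, M3=436, M4=584, M5=655
Σ MᵢCᵢ = 0·356 + 356·108 + 436·216 + 584·120 + 655·341 = 0 + 38448 + 94176 + 70080 + 223355 = 426059
Σ Rᵢ = 0 + 28 + 68 + 49 + 160 = 305
N̂ = 426059 / 305 ≈ 1396.9 → 1397

N ≈ 1397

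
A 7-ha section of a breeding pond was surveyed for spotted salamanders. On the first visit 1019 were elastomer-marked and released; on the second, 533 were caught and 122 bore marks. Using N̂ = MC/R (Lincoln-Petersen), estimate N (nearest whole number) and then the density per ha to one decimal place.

density ≈ 636.0 spotted salamanders per ha

N̂ = 1019·533/122 = 543127/122 ≈ 4451.9 → 4452
Density = N̂ / area = 4452 / 7 = 636.0 per ha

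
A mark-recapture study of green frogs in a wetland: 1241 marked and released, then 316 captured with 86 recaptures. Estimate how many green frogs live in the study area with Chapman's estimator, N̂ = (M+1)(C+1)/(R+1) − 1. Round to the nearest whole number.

N ≈ 4524

N̂ = (1241+1)(316+1)/(86+1) − 1 = 1242·317/87 − 1
= 393714/87 − 1 ≈ 4525.4 − 1 ≈ 4524.4 → 4524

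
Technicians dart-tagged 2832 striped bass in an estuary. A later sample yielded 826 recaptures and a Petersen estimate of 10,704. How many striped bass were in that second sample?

C = 3122

From N = M·C/R: C = N·R / M = 10704·826 / 2832 = 8841504 / 2832 = 3122.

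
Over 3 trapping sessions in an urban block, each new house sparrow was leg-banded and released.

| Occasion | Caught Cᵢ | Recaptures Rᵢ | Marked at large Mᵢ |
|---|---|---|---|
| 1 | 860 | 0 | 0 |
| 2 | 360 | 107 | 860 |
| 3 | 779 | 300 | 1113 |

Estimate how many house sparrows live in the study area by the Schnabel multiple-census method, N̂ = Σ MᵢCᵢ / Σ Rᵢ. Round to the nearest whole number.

N ≈ 2891

Σ MᵢCᵢ = 0·860 + 860·360 + 1113·779 = 0 + 309600 + 867027 = 1176627
Σ Rᵢ = 0 + 107 + 300 = 407
N̂ = 1176627 / 407 ≈ 2891.0 → 2891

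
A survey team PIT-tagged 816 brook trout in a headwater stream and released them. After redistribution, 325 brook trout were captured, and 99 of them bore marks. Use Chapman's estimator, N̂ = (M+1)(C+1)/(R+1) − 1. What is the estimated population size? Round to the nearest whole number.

N ≈ 2662

N̂ = (816+1)(325+1)/(99+1) − 1 = 817·326/100 − 1
= 266342/100 − 1 ≈ 2663.4 − 1 ≈ 2662.4 → 2662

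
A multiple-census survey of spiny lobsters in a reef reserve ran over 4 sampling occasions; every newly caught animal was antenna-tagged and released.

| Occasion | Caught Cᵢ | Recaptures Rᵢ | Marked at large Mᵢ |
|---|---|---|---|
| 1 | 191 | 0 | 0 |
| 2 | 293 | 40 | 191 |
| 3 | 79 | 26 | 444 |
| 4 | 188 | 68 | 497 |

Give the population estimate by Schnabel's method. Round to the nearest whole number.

Σ MᵢCᵢ = 0·191 + 191·293 + 444·79 + 497·188 = 0 + 55963 + 35076 + 93436 = 184475
Σ Rᵢ = 0 + 40 + 26 + 68 = 134
N̂ = 184475 / 134 ≈ 1376.7 → 1377

N ≈ 1377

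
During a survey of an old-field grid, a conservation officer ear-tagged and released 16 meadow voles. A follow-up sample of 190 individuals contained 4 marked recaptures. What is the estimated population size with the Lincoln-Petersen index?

N = 760

The marked fraction in the recapture sample should equal the marked fraction in the population: 4/190 = 16/N.
N = (16 × 190) / 4 = 3040 / 4 = 760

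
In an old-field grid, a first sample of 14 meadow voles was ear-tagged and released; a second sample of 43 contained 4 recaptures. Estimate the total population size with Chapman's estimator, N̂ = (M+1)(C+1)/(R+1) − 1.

N̂ = (14+1)(43+1)/(4+1) − 1 = 15·44/5 − 1
= 660/5 − 1 = 132 − 1 = 131

N = 131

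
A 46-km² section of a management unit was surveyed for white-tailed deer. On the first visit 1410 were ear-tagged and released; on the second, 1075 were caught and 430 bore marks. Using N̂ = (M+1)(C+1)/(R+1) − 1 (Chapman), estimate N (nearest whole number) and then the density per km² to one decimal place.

N̂ = 1411·1076/431 − 1 = 1518236/431 − 1 ≈ 3521.6 → 3522
Density = N̂ / area = 3522 / 46 ≈ 76.57 → 76.6 per km²

density ≈ 76.6 white-tailed deer per km²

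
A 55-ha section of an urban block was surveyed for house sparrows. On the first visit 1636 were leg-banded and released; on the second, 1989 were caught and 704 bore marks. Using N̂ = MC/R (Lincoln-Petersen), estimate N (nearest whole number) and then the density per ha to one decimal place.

N̂ = 1636·1989/704 = 3254004/704 ≈ 4622.2 → 4622
Density = N̂ / area = 4622 / 55 ≈ 84.04 → 84.0 per ha

density ≈ 84.0 house sparrows per ha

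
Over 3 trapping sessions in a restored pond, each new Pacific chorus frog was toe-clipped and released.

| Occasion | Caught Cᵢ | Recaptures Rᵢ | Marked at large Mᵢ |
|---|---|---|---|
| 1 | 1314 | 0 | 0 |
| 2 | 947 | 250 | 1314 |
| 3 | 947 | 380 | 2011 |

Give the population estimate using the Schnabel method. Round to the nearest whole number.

Σ MᵢCᵢ = 0·1314 + 1314·947 + 2011·947 = 0 + 1244358 + 1904417 = 3148775
Σ Rᵢ = 0 + 250 + 380 = 630
N̂ = 3148775 / 630 ≈ 4998.1 → 4998

N ≈ 4998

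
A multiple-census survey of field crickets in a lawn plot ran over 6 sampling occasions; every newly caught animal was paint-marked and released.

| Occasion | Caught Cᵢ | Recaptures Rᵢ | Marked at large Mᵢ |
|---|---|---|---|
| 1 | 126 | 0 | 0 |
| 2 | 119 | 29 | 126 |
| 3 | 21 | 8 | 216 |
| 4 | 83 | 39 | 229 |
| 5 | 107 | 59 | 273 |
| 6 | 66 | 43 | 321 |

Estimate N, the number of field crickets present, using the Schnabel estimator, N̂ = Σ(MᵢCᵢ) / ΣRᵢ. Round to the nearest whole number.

N ≈ 500

Σ MᵢCᵢ = 0·126 + 126·119 + 216·21 + 229·83 + 273·107 + 321·66 = 0 + 14994 + 4536 + 19007 + 29211 + 21186 = 88934
Σ Rᵢ = 0 + 29 + 8 + 39 + 59 + 43 = 178
N̂ = 88934 / 178 ≈ 499.6 → 500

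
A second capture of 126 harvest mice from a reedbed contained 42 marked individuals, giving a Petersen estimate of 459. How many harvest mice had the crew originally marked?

M = 153

From N = M·C/R: M = N·R / C = 459·42 / 126 = 19278 / 126 = 153.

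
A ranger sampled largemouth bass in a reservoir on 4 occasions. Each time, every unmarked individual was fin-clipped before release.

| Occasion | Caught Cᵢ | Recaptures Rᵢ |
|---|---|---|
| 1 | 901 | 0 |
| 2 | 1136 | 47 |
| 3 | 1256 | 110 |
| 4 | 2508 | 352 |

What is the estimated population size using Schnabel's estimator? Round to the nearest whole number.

N ≈ 22,373

Marked at large before each occasion: Mᵢ = Σⱼ<ᵢ (Cⱼ − Rⱼ) → M1=0, M2=901, M3=1990, M4=3136
Σ MᵢCᵢ = 0·901 + 901·1136 + 1990·1256 + 3136·2508 = 0 + 1023536 + 2499440 + 7865088 = 11388064
Σ Rᵢ = 0 + 47 + 110 + 352 = 509
N̂ = 11388064 / 509 ≈ 22373.4 → 22373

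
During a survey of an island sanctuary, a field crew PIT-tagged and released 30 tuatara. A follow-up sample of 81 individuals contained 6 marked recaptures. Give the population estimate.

N = (30 × 81) / 6 = 2430 / 6 = 405

N = 405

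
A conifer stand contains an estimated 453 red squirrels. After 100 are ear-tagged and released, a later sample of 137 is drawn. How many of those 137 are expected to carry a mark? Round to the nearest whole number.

expected recaptures ≈ 30

The marked fraction of the population is 100/453, so in a sample of 137 expect C·(M/N) marked.
E[R] = 100 × 137 / 453 = 13700 / 453 ≈ 30.2 → 30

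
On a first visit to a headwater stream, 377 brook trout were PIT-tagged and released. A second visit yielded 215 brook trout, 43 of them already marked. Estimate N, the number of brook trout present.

N = (377 × 215) / 43 = 81055 / 43 = 1885

N = 1885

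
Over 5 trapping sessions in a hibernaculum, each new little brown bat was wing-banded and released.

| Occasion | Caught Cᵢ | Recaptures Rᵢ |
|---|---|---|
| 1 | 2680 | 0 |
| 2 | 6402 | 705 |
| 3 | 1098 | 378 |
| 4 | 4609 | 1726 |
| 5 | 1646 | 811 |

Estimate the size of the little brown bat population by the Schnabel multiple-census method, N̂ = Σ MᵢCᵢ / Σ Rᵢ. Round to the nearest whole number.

N ≈ 24,310

Marked at large before each occasion: Mᵢ = Σⱼ<ᵢ (Cⱼ − Rⱼ) → M1=0, M2=2680, M3=8377, M4=9097, M5=11980
Σ MᵢCᵢ = 0·2680 + 2680·6402 + 8377·1098 + 9097·4609 + 11980·1646 = 0 + 17157360 + 9197946 + 41928073 + 19719080 = 88002459
Σ Rᵢ = 0 + 705 + 378 + 1726 + 811 = 3620
N̂ = 88002459 / 3620 ≈ 24310.1 → 24310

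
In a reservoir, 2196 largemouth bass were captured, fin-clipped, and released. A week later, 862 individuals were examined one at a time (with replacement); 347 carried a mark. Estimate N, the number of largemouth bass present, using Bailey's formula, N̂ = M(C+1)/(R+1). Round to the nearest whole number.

N̂ = 2196·(862+1)/(347+1) = 2196·863/348 = 1895148/348 ≈ 5445.8 → 5446

N ≈ 5446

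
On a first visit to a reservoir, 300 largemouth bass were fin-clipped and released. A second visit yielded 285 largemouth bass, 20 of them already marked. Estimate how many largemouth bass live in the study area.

N = 4275

If marked individuals mix randomly, R/C ≈ M/N, giving N ≈ M·C/R.
N = (300 × 285) / 20 = 85500 / 20 = 4275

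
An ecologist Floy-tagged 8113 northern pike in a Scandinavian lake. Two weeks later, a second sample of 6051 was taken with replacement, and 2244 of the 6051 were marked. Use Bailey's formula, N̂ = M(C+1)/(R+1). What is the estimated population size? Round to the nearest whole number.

N ≈ 21,871

N̂ = 8113·(6051+1)/(2244+1) = 8113·6052/2245 = 49099876/2245 ≈ 21870.8 → 21871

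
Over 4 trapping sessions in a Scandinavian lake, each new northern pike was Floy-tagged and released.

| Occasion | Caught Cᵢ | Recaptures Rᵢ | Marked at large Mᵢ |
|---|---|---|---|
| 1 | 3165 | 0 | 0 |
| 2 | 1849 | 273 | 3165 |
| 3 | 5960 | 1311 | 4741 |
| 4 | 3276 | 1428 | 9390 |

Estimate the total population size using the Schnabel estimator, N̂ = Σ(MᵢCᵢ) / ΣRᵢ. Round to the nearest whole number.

N ≈ 21,537

Σ MᵢCᵢ = 0·3165 + 3165·1849 + 4741·5960 + 9390·3276 = 0 + 5852085 + 28256360 + 30761640 = 64870085
Σ Rᵢ = 0 + 273 + 1311 + 1428 = 3012
N̂ = 64870085 / 3012 ≈ 21537.2 → 21537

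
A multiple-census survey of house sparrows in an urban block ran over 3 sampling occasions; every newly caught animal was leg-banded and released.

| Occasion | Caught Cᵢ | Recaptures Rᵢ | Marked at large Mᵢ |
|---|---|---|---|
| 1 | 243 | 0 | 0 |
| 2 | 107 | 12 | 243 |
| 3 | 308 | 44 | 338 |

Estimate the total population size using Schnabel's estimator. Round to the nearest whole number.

Σ MᵢCᵢ = 0·243 + 243·107 + 338·308 = 0 + 26001 + 104104 = 130105
Σ Rᵢ = 0 + 12 + 44 = 56
N̂ = 130105 / 56 ≈ 2323.3 → 2323

N ≈ 2323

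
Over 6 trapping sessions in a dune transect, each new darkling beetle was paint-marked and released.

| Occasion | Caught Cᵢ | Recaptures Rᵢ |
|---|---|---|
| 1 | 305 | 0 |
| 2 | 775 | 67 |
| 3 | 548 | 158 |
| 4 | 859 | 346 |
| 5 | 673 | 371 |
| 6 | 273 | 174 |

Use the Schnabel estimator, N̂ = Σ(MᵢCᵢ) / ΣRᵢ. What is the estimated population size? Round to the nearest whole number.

N ≈ 3487

Marked at large before each occasion: Mᵢ = Σⱼ<ᵢ (Cⱼ − Rⱼ) → M1=0, M2=305, M3=1013, M4=1403, M5=1916, M6=2218
Σ MᵢCᵢ = 0·305 + 305·775 + 1013·548 + 1403·859 + 1916·673 + 2218·273 = 0 + 236375 + 555124 + 1205177 + 1289468 + 605514 = 3891658
Σ Rᵢ = 0 + 67 + 158 + 346 + 371 + 174 = 1116
N̂ = 3891658 / 1116 ≈ 3487.1 → 3487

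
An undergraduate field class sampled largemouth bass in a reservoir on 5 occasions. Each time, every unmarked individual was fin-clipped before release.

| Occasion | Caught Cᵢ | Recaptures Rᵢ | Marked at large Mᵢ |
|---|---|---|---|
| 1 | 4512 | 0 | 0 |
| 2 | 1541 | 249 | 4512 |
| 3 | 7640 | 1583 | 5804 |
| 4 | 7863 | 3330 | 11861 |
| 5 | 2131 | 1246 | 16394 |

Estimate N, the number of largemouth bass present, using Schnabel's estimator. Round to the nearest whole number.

N ≈ 28,011

Σ MᵢCᵢ = 0·4512 + 4512·1541 + 5804·7640 + 11861·7863 + 16394·2131 = 0 + 6952992 + 44342560 + 93263043 + 34935614 = 179494209
Σ Rᵢ = 0 + 249 + 1583 + 3330 + 1246 = 6408
N̂ = 179494209 / 6408 ≈ 28011.0 → 28011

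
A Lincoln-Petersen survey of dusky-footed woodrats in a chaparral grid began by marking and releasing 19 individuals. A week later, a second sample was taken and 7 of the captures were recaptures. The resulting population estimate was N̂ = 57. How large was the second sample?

From N = M·C/R: C = N·R / M = 57·7 / 19 = 399 / 19 = 21.

C = 21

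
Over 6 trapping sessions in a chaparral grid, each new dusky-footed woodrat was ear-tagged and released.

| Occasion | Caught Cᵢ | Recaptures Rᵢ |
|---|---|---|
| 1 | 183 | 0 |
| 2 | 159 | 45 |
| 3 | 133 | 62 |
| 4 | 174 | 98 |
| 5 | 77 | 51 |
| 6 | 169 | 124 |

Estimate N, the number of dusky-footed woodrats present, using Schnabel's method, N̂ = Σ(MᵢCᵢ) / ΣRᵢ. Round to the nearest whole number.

Marked at large before each occasion: Mᵢ = Σⱼ<ᵢ (Cⱼ − Rⱼ) → M1=0, M2=183, M3=297, M4=368, M5=444, M6=470
Σ MᵢCᵢ = 0·183 + 183·159 + 297·133 + 368·174 + 444·77 + 470·169 = 0 + 29097 + 39501 + 64032 + 34188 + 79430 = 246248
Σ Rᵢ = 0 + 45 + 62 + 98 + 51 + 124 = 380
N̂ = 246248 / 380 ≈ 648.0 → 648

N ≈ 648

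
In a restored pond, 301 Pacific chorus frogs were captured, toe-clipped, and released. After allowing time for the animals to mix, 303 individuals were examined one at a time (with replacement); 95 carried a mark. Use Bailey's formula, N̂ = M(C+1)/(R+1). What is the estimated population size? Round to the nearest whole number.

N̂ = 301·(303+1)/(95+1) = 301·304/96 = 91504/96 ≈ 953.2 → 953

N ≈ 953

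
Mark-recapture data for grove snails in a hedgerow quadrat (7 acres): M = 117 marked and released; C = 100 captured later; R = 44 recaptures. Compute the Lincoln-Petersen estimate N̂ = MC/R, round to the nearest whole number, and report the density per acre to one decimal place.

N̂ = 117·100/44 = 11700/44 ≈ 265.9 → 266
Density = N̂ / area = 266 / 7 = 38.0 per acre

density ≈ 38.0 grove snails per acre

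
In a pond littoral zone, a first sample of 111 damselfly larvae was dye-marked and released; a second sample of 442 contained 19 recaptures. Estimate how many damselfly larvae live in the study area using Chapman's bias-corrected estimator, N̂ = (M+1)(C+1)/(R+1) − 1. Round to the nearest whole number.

N ≈ 2480

N̂ = (111+1)(442+1)/(19+1) − 1 = 112·443/20 − 1
= 49616/20 − 1 ≈ 2480.8 − 1 ≈ 2479.8 → 2480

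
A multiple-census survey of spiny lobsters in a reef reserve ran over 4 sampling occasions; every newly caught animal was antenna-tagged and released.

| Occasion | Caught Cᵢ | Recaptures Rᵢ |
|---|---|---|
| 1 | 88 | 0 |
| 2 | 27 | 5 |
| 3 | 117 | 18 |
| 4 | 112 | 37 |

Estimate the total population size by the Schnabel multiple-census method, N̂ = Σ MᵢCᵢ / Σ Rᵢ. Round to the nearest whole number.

Marked at large before each occasion: Mᵢ = Σⱼ<ᵢ (Cⱼ − Rⱼ) → M1=0, M2=88, M3=110, M4=209
Σ MᵢCᵢ = 0·88 + 88·27 + 110·117 + 209·112 = 0 + 2376 + 12870 + 23408 = 38654
Σ Rᵢ = 0 + 5 + 18 + 37 = 60
N̂ = 38654 / 60 ≈ 644.2 → 644

N ≈ 644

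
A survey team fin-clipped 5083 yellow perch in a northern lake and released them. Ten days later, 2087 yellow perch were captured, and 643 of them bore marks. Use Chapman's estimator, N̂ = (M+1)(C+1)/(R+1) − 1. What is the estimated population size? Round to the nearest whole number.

N ≈ 16,483

N̂ = (5083+1)(2087+1)/(643+1) − 1 = 5084·2088/644 − 1
= 10615392/644 − 1 ≈ 16483.5 − 1 ≈ 16482.5 → 16483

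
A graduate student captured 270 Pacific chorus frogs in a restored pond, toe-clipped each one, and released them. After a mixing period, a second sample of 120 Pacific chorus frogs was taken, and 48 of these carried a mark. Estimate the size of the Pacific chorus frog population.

If marked individuals mix randomly, R/C ≈ M/N, giving N ≈ M·C/R.
N = (270 × 120) / 48 = 32400 / 48 = 675

N = 675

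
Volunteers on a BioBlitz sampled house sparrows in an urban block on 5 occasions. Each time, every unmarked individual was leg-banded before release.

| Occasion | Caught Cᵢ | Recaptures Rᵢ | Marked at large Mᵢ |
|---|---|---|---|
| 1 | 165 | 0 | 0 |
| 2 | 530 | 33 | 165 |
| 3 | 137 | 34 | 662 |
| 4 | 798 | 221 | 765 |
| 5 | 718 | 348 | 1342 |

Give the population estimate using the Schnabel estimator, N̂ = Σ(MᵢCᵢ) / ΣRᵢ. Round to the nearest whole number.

Σ MᵢCᵢ = 0·165 + 165·530 + 662·137 + 765·798 + 1342·718 = 0 + 87450 + 90694 + 610470 + 963556 = 1752170
Σ Rᵢ = 0 + 33 + 34 + 221 + 348 = 636
N̂ = 1752170 / 636 ≈ 2755.0 → 2755

N ≈ 2755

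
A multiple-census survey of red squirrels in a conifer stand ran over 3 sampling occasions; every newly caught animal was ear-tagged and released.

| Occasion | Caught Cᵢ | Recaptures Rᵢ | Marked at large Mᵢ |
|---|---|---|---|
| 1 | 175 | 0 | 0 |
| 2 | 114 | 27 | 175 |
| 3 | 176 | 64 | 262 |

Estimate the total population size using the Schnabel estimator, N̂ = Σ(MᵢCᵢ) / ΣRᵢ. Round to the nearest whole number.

N ≈ 726

Σ MᵢCᵢ = 0·175 + 175·114 + 262·176 = 0 + 19950 + 46112 = 66062
Σ Rᵢ = 0 + 27 + 64 = 91
N̂ = 66062 / 91 ≈ 726.0 → 726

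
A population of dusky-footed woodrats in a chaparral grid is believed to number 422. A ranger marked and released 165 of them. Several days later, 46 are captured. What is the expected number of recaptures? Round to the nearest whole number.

expected recaptures ≈ 18

Expected recaptures E[R] = M·C / N.
E[R] = 165 × 46 / 422 = 7590 / 422 ≈ 18.0 → 18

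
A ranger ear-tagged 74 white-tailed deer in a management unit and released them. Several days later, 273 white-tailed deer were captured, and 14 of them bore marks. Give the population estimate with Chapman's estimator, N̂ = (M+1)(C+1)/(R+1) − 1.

N = 1369

N̂ = (74+1)(273+1)/(14+1) − 1 = 75·274/15 − 1
= 20550/15 − 1 = 1370 − 1 = 1369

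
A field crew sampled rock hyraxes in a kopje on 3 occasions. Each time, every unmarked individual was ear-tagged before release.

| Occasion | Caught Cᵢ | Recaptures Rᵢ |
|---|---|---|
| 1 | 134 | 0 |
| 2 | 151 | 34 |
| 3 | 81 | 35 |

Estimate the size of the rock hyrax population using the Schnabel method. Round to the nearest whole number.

N ≈ 588

Marked at large before each occasion: Mᵢ = Σⱼ<ᵢ (Cⱼ − Rⱼ) → M1=0, M2=134, M3=251
Σ MᵢCᵢ = 0·134 + 134·151 + 251·81 = 0 + 20234 + 20331 = 40565
Σ Rᵢ = 0 + 34 + 35 = 69
N̂ = 40565 / 69 ≈ 587.9 → 588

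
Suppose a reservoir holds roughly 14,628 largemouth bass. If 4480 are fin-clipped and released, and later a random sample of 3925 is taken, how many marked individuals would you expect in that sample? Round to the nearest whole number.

expected recaptures ≈ 1202

The marked fraction of the population is 4480/14628, so in a sample of 3925 expect C·(M/N) marked.
E[R] = 4480 × 3925 / 14628 = 17584000 / 14628 ≈ 1202.1 → 1202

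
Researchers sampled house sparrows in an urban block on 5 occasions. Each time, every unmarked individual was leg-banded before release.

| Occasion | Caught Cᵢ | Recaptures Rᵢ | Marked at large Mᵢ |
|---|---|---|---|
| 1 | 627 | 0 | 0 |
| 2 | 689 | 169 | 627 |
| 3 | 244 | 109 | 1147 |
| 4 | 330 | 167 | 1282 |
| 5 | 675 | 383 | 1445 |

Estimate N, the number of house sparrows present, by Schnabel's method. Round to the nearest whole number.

Σ MᵢCᵢ = 0·627 + 627·689 + 1147·244 + 1282·330 + 1445·675 = 0 + 432003 + 279868 + 423060 + 975375 = 2110306
Σ Rᵢ = 0 + 169 + 109 + 167 + 383 = 828
N̂ = 2110306 / 828 ≈ 2548.7 → 2549

N ≈ 2549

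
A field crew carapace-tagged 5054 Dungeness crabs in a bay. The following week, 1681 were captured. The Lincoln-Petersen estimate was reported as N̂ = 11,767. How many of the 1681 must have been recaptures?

R = 722

From N = M·C/R: R = M·C / N = 5054·1681 / 11767 = 8495774 / 11767 = 722.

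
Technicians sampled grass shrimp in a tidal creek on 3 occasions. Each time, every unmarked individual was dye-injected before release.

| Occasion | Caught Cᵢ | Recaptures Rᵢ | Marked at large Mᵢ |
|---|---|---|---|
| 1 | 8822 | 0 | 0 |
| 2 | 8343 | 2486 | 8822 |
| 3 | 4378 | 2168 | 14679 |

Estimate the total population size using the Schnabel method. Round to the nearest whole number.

Σ MᵢCᵢ = 0·8822 + 8822·8343 + 14679·4378 = 0 + 73601946 + 64264662 = 137866608
Σ Rᵢ = 0 + 2486 + 2168 = 4654
N̂ = 137866608 / 4654 ≈ 29623.3 → 29623

N ≈ 29,623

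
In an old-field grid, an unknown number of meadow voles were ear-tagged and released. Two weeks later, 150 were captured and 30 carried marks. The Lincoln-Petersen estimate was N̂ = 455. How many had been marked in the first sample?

From N = M·C/R: M = N·R / C = 455·30 / 150 = 13650 / 150 = 91.

M = 91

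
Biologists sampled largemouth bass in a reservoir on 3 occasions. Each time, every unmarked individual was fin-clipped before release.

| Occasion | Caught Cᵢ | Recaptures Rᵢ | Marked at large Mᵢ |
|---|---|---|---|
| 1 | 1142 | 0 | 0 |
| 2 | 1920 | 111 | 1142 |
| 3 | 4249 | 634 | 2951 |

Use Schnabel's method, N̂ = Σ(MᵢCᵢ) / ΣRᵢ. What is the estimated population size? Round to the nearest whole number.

N ≈ 19,774

Σ MᵢCᵢ = 0·1142 + 1142·1920 + 2951·4249 = 0 + 2192640 + 12538799 = 14731439
Σ Rᵢ = 0 + 111 + 634 = 745
N̂ = 14731439 / 745 ≈ 19773.7 → 19774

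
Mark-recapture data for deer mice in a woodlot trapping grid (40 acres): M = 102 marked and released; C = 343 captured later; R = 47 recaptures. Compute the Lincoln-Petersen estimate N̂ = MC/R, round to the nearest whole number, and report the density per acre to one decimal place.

N̂ = 102·343/47 = 34986/47 ≈ 744.4 → 744
Density = N̂ / area = 744 / 40 ≈ 18.60 → 18.6 per acre

density ≈ 18.6 deer mice per acre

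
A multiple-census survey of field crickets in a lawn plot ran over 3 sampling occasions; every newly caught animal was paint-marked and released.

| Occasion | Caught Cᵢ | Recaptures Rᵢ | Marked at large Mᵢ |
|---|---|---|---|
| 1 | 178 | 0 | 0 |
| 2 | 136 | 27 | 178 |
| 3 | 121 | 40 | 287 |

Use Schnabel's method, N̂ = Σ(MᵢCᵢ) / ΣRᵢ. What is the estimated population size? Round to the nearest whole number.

N ≈ 880

Σ MᵢCᵢ = 0·178 + 178·136 + 287·121 = 0 + 24208 + 34727 = 58935
Σ Rᵢ = 0 + 27 + 40 = 67
N̂ = 58935 / 67 ≈ 879.6 → 880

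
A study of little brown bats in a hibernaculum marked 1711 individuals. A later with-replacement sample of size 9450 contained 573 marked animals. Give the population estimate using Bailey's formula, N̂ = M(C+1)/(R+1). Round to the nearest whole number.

N ≈ 28,172

N̂ = 1711·(9450+1)/(573+1) = 1711·9451/574 = 16170661/574 ≈ 28171.9 → 28172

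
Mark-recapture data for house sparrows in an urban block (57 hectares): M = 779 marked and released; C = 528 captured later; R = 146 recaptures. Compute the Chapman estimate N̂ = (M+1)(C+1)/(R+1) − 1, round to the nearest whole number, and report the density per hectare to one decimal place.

N̂ = 780·529/147 − 1 = 412620/147 − 1 ≈ 2805.9 → 2806
Density = N̂ / area = 2806 / 57 ≈ 49.23 → 49.2 per hectare

density ≈ 49.2 house sparrows per hectare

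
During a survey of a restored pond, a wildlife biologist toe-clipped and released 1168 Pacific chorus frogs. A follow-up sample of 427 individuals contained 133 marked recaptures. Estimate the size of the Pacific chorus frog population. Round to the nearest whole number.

N = (1168 × 427) / 133 = 498736 / 133 ≈ 3749.9 → 3750

N ≈ 3750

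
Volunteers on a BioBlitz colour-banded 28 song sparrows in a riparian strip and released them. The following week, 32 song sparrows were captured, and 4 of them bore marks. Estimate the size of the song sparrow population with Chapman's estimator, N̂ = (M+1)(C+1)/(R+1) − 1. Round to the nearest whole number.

N̂ = (28+1)(32+1)/(4+1) − 1 = 29·33/5 − 1
= 957/5 − 1 ≈ 191.4 − 1 ≈ 190.4 → 190

N ≈ 190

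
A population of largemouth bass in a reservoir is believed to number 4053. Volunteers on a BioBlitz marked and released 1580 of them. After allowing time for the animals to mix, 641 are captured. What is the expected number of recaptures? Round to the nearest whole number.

expected recaptures ≈ 250

The marked fraction of the population is 1580/4053, so in a sample of 641 expect C·(M/N) marked.
E[R] = 1580 × 641 / 4053 = 1012780 / 4053 ≈ 249.9 → 250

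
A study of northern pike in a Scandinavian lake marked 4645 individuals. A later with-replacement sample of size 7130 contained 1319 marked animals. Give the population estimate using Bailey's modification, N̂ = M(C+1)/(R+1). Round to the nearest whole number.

N̂ = 4645·(7130+1)/(1319+1) = 4645·7131/1320 = 33123495/1320 ≈ 25093.6 → 25094

N ≈ 25,094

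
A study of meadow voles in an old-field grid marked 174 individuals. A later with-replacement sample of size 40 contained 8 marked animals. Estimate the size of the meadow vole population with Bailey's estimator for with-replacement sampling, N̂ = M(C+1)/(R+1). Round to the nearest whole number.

N ≈ 793

N̂ = 174·(40+1)/(8+1) = 174·41/9 = 7134/9 ≈ 792.7 → 793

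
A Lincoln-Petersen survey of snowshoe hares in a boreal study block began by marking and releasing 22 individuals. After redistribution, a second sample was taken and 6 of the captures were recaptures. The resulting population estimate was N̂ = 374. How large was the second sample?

From N = M·C/R: C = N·R / M = 374·6 / 22 = 2244 / 22 = 102.

C = 102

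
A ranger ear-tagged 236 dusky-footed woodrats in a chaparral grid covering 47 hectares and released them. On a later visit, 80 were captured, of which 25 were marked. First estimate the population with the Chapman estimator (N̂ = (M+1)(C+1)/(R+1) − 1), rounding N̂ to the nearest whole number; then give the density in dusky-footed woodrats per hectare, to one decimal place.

N̂ = 237·81/26 − 1 = 19197/26 − 1 ≈ 737.3 → 737
Density = N̂ / area = 737 / 47 ≈ 15.68 → 15.7 per hectare

density ≈ 15.7 dusky-footed woodrats per hectare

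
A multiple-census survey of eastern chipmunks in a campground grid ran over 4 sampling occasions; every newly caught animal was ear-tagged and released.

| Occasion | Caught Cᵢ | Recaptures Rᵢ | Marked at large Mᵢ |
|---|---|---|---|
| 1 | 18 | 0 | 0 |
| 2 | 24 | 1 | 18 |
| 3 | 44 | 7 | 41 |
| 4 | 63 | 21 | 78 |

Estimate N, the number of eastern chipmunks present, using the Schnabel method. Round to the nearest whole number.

Σ MᵢCᵢ = 0·18 + 18·24 + 41·44 + 78·63 = 0 + 432 + 1804 + 4914 = 7150
Σ Rᵢ = 0 + 1 + 7 + 21 = 29
N̂ = 7150 / 29 ≈ 246.6 → 247

N ≈ 247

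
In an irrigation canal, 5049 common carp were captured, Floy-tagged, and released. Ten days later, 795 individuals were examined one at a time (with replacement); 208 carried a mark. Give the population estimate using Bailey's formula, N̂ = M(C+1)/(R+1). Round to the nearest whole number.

N ≈ 19,230

N̂ = 5049·(795+1)/(208+1) = 5049·796/209 = 4019004/209 ≈ 19229.7 → 19230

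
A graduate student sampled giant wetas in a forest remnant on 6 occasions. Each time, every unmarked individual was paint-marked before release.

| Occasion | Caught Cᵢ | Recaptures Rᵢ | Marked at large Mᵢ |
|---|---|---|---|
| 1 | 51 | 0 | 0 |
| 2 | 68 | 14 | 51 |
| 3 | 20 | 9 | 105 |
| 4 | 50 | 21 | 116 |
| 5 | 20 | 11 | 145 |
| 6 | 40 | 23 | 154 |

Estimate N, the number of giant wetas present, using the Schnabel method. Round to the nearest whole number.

N ≈ 262

Σ MᵢCᵢ = 0·51 + 51·68 + 105·20 + 116·50 + 145·20 + 154·40 = 0 + 3468 + 2100 + 5800 + 2900 + 6160 = 20428
Σ Rᵢ = 0 + 14 + 9 + 21 + 11 + 23 = 78
N̂ = 20428 / 78 ≈ 261.9 → 262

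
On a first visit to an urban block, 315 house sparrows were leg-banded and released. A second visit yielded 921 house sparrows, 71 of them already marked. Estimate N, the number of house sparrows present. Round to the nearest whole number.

The marked fraction in the recapture sample should equal the marked fraction in the population: 71/921 = 315/N.
N = (315 × 921) / 71 = 290115 / 71 ≈ 4086.1 → 4086

N ≈ 4086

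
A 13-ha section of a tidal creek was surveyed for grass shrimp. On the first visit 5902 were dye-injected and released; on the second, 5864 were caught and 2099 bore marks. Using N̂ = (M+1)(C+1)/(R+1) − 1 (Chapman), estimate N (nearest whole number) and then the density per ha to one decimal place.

N̂ = 5903·5865/2100 − 1 = 34621095/2100 − 1 ≈ 16485.2 → 16485
Density = N̂ / area = 16485 / 13 ≈ 1268.08 → 1268.1 per ha

density ≈ 1268.1 grass shrimp per ha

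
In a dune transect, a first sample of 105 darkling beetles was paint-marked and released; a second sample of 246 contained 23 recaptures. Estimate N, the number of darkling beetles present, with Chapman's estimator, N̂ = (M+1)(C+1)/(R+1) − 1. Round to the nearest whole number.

N ≈ 1090

N̂ = (105+1)(246+1)/(23+1) − 1 = 106·247/24 − 1
= 26182/24 − 1 ≈ 1090.9 − 1 ≈ 1089.9 → 1090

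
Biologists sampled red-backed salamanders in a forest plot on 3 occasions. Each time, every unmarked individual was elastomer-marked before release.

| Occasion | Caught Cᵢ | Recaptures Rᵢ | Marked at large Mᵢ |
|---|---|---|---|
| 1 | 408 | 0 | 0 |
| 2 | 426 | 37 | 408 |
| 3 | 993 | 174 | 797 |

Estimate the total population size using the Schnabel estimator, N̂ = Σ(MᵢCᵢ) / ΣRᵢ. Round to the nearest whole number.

Σ MᵢCᵢ = 0·408 + 408·426 + 797·993 = 0 + 173808 + 791421 = 965229
Σ Rᵢ = 0 + 37 + 174 = 211
N̂ = 965229 / 211 ≈ 4574.5 → 4575

N ≈ 4575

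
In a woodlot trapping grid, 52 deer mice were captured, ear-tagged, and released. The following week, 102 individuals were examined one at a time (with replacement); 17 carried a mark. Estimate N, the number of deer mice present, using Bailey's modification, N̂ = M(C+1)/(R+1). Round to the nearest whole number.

N̂ = 52·(102+1)/(17+1) = 52·103/18 = 5356/18 ≈ 297.6 → 298

N ≈ 298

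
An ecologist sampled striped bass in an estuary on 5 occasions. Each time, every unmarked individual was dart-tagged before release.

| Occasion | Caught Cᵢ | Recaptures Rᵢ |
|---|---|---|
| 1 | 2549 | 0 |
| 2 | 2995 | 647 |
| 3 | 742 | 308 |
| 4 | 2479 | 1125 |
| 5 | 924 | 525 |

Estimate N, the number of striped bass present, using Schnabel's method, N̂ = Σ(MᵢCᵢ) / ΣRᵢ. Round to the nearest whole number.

Marked at large before each occasion: Mᵢ = Σⱼ<ᵢ (Cⱼ − Rⱼ) → M1=0, M2=2549, M3=4897, M4=5331, M5=6685
Σ MᵢCᵢ = 0·2549 + 2549·2995 + 4897·742 + 5331·2479 + 6685·924 = 0 + 7634255 + 3633574 + 13215549 + 6176940 = 30660318
Σ Rᵢ = 0 + 647 + 308 + 1125 + 525 = 2605
N̂ = 30660318 / 2605 ≈ 11769.8 → 11770

N ≈ 11,770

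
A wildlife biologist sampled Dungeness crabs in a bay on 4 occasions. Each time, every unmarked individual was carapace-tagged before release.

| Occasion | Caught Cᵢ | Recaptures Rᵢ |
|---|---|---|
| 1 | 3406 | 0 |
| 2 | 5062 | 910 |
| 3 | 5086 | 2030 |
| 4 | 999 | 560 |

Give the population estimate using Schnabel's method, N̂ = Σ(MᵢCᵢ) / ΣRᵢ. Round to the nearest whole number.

Marked at large before each occasion: Mᵢ = Σⱼ<ᵢ (Cⱼ − Rⱼ) → M1=0, M2=3406, M3=7558, M4=10614
Σ MᵢCᵢ = 0·3406 + 3406·5062 + 7558·5086 + 10614·999 = 0 + 17241172 + 38439988 + 10603386 = 66284546
Σ Rᵢ = 0 + 910 + 2030 + 560 = 3500
N̂ = 66284546 / 3500 ≈ 18938.4 → 18938

N ≈ 18,938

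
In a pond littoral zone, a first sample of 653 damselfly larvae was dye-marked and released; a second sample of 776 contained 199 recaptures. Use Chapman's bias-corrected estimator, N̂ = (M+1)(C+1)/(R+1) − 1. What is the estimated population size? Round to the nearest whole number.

N ≈ 2540

N̂ = (653+1)(776+1)/(199+1) − 1 = 654·777/200 − 1
= 508158/200 − 1 ≈ 2540.8 − 1 ≈ 2539.8 → 2540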